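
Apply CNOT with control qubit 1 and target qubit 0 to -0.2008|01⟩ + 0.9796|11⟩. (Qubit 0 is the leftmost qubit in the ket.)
0.9796|01⟩ - 0.2008|11⟩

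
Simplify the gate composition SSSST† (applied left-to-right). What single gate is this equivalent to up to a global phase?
T†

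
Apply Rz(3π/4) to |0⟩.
(0.3827 - 0.9239i)|0⟩

Rz(3π/4) = [[e^(−iθ/2), 0], [0, e^(iθ/2)]] with e^(±iθ/2) = cos(θ/2) ± i·sin(θ/2); θ = 3π/4, cos(θ/2) ≈ 0.382683, sin(θ/2) ≈ 0.92388.
With a = amp(|0⟩) = 1 and b = amp(|1⟩) = 0:
new amp(|0⟩) = (0.382683 - 0.92388i)·a = (0.3827 - 0.9239i)
new amp(|1⟩) = (0.382683 + 0.92388i)·b = 0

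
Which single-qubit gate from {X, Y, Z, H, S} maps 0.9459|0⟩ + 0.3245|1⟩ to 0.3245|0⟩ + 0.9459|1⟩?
X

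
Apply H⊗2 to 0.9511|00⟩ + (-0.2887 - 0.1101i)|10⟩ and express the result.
(0.3312 - 0.05505i)|00⟩ + (0.3312 - 0.05505i)|01⟩ + (0.6199 + 0.05505i)|10⟩ + (0.6199 + 0.05505i)|11⟩

H⊗2 gives amp(|y⟩) = (1/2) Σ_x (−1)^(x·y) amp(|x⟩), where x·y is the number of positions in which both x and y have a 1.
|00⟩: (0.9511 + (-0.2887 - 0.1101i))/2 = (0.3312 - 0.05505i)
|01⟩: (0.9511 + (-0.2887 - 0.1101i))/2 = (0.3312 - 0.05505i)
|10⟩: (0.9511 - (-0.2887 - 0.1101i))/2 = (0.6199 + 0.05505i)
|11⟩: (0.9511 - (-0.2887 - 0.1101i))/2 = (0.6199 + 0.05505i)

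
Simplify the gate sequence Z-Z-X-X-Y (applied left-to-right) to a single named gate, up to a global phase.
Y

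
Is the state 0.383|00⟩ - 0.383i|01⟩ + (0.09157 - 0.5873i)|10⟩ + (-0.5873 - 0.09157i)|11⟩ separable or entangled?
Separable

Writing the state as a|00⟩ + b|01⟩ + c|10⟩ + d|11⟩, it is a product state iff ad − bc = 0.
Here (a, b, c, d) = (0.383, -0.383i, (0.09157 - 0.5873i), (-0.5873 - 0.09157i)): ad − bc = (0.383)(-0.5873 - 0.09157i) − (-0.383i)(0.09157 - 0.5873i) = 0, so the state is separable.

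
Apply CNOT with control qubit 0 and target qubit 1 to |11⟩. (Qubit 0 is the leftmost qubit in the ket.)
|10⟩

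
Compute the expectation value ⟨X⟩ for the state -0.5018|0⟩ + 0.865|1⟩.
-0.8681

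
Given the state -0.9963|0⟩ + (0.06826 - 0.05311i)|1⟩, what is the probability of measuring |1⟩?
0.00748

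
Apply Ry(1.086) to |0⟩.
0.8562|0⟩ + 0.5167|1⟩

Ry(1.086) = [[cos(θ/2), −sin(θ/2)], [sin(θ/2), cos(θ/2)]]; θ = 1.086, cos(θ/2) ≈ 0.856162, sin(θ/2) ≈ 0.516707.
With a = amp(|0⟩) = 1 and b = amp(|1⟩) = 0:
new amp(|0⟩) = (0.856162)·a + (-0.516707)·b = 0.8562
new amp(|1⟩) = (0.516707)·a + (0.856162)·b = 0.5167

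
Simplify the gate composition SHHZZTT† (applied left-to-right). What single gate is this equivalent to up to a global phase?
S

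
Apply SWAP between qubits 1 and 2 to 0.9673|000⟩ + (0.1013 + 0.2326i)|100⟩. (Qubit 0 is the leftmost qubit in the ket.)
0.9673|000⟩ + (0.1013 + 0.2326i)|100⟩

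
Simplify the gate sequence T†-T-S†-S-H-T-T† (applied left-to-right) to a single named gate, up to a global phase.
H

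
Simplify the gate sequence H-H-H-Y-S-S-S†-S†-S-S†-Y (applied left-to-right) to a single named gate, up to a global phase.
H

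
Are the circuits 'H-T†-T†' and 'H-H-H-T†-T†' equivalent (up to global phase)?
Yes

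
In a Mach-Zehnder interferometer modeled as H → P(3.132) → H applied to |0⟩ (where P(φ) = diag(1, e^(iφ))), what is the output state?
(0.000023 + 0.004796i)|0⟩ + (1 - 0.004796i)|1⟩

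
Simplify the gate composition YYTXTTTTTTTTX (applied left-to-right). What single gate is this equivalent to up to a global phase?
T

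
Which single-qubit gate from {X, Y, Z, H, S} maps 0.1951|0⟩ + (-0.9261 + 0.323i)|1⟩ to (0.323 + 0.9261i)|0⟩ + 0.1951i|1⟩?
Y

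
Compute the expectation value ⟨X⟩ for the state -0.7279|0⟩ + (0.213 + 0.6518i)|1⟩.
-0.3101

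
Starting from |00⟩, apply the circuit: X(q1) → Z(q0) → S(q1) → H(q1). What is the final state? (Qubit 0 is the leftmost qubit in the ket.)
(1/√2)i|00⟩ - (1/√2)i|01⟩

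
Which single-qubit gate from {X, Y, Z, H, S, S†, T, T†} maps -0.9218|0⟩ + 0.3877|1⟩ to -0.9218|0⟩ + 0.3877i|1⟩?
S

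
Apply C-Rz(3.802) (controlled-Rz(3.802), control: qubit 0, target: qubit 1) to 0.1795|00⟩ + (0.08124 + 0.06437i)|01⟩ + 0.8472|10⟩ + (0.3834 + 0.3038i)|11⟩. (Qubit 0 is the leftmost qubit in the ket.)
0.1795|00⟩ + (0.08124 + 0.06437i)|01⟩ + (-0.2747 - 0.8014i)|10⟩ + (-0.4117 + 0.2642i)|11⟩

C-Rz(3.802) leaves the control-|0⟩ kets |00⟩, |01⟩ unchanged and applies Rz(3.802) to qubit 1 on the control-|1⟩ pair (|10⟩, |11⟩).
Rz(3.802) = [[e^(−iθ/2), 0], [0, e^(iθ/2)]] with e^(±iθ/2) = cos(θ/2) ± i·sin(θ/2); θ = 3.802, cos(θ/2) ≈ -0.324236, sin(θ/2) ≈ 0.945976.
With a = amp(|10⟩) = 0.8472 and b = amp(|11⟩) = (0.3834 + 0.3038i):
new amp(|10⟩) = (-0.324236 - 0.945976i)·a = (-0.2747 - 0.8014i)
new amp(|11⟩) = (-0.324236 + 0.945976i)·b = (-0.4117 + 0.2642i)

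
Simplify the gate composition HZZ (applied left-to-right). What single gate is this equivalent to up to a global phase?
H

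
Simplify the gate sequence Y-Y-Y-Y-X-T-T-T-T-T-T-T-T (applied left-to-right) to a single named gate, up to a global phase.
X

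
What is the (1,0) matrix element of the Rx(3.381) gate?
-0.9928i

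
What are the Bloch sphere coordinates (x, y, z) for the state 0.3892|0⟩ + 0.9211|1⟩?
(0.717, 0, -0.6969)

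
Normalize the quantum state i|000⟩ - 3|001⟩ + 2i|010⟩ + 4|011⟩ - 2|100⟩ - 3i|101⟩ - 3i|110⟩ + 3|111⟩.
0.128i|000⟩ - 0.3841|001⟩ + 0.2561i|010⟩ + 0.5121|011⟩ - 0.2561|100⟩ - 0.3841i|101⟩ - 0.3841i|110⟩ + 0.3841|111⟩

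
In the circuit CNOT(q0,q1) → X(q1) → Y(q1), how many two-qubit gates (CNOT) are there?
1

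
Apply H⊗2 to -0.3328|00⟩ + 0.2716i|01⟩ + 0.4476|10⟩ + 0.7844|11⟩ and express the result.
(0.4496 + 0.1358i)|00⟩ + (-0.3348 - 0.1358i)|01⟩ + (-0.7824 + 0.1358i)|10⟩ + (0.002 - 0.1358i)|11⟩

H⊗2 gives amp(|y⟩) = (1/2) Σ_x (−1)^(x·y) amp(|x⟩), where x·y is the number of positions in which both x and y have a 1.
|00⟩: (-0.3328 + 0.2716i + 0.4476 + 0.7844)/2 = (0.4496 + 0.1358i)
|01⟩: (-0.3328 - 0.2716i + 0.4476 - 0.7844)/2 = (-0.3348 - 0.1358i)
|10⟩: (-0.3328 + 0.2716i - 0.4476 - 0.7844)/2 = (-0.7824 + 0.1358i)
|11⟩: (-0.3328 - 0.2716i - 0.4476 + 0.7844)/2 = (0.002 - 0.1358i)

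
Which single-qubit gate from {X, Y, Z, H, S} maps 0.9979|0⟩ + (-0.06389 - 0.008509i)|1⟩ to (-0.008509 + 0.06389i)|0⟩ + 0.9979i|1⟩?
Y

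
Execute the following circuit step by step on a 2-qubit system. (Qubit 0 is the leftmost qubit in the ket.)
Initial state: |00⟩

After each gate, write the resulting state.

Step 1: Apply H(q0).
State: 1/√2|00⟩ + 1/√2|10⟩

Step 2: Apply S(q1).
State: 1/√2|00⟩ + 1/√2|10⟩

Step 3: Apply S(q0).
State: 1/√2|00⟩ + (1/√2)i|10⟩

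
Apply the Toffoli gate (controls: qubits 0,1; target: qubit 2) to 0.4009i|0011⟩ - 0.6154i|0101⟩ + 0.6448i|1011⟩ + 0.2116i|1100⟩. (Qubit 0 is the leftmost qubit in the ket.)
0.4009i|0011⟩ - 0.6154i|0101⟩ + 0.6448i|1011⟩ + 0.2116i|1110⟩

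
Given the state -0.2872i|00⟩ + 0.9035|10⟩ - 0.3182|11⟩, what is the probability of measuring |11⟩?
0.1013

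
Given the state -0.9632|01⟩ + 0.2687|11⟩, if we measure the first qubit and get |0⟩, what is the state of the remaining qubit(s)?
-|1⟩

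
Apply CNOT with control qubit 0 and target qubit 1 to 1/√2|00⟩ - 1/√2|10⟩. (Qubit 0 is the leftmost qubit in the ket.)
1/√2|00⟩ - 1/√2|11⟩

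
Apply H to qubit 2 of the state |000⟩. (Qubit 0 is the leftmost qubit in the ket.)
1/√2|000⟩ + 1/√2|001⟩

H on qubit 2 mixes each pair of kets that differ only in qubit 2: amplitudes (a, b) of (|…0…⟩, |…1…⟩) become ((a + b)/√2, (a − b)/√2). Kets absent from the input have amplitude 0.
(|000⟩, |001⟩): (a, b) = (1, 0) → (1/√2, 1/√2)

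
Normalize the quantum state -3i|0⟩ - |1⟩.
-0.9487i|0⟩ - 0.3162|1⟩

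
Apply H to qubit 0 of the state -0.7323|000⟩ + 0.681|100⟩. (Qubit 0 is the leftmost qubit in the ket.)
-0.03627|000⟩ - 0.9994|100⟩

H on qubit 0 mixes each pair of kets that differ only in qubit 0: amplitudes (a, b) of (|…0…⟩, |…1…⟩) become ((a + b)/√2, (a − b)/√2). Kets absent from the input have amplitude 0.
(|000⟩, |100⟩): (a, b) = (-0.7323, 0.681) → (-0.03627, -0.9994)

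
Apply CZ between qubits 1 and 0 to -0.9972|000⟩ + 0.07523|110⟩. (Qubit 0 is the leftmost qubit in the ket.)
-0.9972|000⟩ - 0.07523|110⟩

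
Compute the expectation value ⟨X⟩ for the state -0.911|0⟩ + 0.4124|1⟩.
-0.7514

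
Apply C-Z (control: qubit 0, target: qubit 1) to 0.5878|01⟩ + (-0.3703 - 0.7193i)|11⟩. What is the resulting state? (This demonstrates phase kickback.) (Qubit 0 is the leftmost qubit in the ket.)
0.5878|01⟩ + (0.3703 + 0.7193i)|11⟩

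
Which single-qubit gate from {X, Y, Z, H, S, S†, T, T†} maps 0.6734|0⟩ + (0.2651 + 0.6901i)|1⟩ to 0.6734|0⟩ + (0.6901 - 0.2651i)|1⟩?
S†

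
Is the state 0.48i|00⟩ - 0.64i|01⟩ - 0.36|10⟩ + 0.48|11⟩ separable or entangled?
Separable

Writing the state as a|00⟩ + b|01⟩ + c|10⟩ + d|11⟩, it is a product state iff ad − bc = 0.
Here (a, b, c, d) = (0.48i, -0.64i, -0.36, 0.48): ad − bc = (0.48i)(0.48) − (-0.64i)(-0.36) = 0, so the state is separable.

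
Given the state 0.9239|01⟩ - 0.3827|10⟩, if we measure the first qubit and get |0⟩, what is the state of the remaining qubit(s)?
|1⟩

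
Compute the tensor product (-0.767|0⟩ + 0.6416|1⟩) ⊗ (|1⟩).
-0.767|01⟩ + 0.6416|11⟩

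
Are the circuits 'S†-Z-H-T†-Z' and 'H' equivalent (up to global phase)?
No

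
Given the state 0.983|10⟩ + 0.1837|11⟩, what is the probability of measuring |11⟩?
0.03375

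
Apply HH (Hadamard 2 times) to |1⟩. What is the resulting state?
|1⟩

H² = I, so an even number of Hadamards cancels: H^2 = I and the state is unchanged.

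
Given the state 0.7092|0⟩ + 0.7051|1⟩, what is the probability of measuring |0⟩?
0.503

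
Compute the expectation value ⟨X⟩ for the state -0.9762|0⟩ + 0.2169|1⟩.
-0.4235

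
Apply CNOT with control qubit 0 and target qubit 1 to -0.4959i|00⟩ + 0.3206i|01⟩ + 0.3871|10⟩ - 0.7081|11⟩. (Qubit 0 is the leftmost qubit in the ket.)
-0.4959i|00⟩ + 0.3206i|01⟩ - 0.7081|10⟩ + 0.3871|11⟩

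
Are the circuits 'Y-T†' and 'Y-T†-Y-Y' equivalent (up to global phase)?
Yes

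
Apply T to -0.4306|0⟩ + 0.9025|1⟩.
-0.4306|0⟩ + (0.6382 + 0.6382i)|1⟩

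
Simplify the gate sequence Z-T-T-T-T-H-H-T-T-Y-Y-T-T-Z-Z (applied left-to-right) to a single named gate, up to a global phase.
Z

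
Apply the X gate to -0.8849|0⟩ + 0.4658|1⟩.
0.4658|0⟩ - 0.8849|1⟩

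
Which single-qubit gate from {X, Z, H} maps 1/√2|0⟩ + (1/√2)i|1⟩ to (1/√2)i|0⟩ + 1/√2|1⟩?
X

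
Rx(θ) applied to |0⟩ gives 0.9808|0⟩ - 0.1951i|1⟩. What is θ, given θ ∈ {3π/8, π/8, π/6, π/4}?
π/8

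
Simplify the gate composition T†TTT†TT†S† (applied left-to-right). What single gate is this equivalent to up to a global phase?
S†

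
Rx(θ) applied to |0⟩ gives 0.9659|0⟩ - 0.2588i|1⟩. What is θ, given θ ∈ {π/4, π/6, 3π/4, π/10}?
π/6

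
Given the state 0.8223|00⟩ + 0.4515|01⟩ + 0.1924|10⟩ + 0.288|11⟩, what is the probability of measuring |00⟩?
0.6762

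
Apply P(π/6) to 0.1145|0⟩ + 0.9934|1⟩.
0.1145|0⟩ + (0.8603 + 0.4967i)|1⟩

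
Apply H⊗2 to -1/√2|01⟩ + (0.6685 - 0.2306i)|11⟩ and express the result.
(-0.0193 - 0.1153i)|00⟩ + (0.0193 + 0.1153i)|01⟩ + (-0.6878 + 0.1153i)|10⟩ + (0.6878 - 0.1153i)|11⟩

H⊗2 gives amp(|y⟩) = (1/2) Σ_x (−1)^(x·y) amp(|x⟩), where x·y is the number of positions in which both x and y have a 1.
|00⟩: (-1/√2 + (0.6685 - 0.2306i))/2 = (-0.0193 - 0.1153i)
|01⟩: (1/√2 - (0.6685 - 0.2306i))/2 = (0.0193 + 0.1153i)
|10⟩: (-1/√2 - (0.6685 - 0.2306i))/2 = (-0.6878 + 0.1153i)
|11⟩: (1/√2 + (0.6685 - 0.2306i))/2 = (0.6878 - 0.1153i)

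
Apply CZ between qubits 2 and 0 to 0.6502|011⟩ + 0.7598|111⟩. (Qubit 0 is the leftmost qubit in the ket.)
0.6502|011⟩ - 0.7598|111⟩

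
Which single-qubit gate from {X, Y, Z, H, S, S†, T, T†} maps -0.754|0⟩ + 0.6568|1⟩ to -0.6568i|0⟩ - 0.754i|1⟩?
Y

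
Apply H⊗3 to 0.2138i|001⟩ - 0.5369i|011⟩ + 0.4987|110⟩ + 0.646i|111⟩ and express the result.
(0.1763 + 0.1142i)|000⟩ + (0.1763 - 0.1142i)|001⟩ + (-0.1763 + 0.03702i)|010⟩ + (-0.1763 - 0.03702i)|011⟩ + (-0.1763 - 0.3426i)|100⟩ + (-0.1763 + 0.3426i)|101⟩ + (0.1763 + 0.4938i)|110⟩ + (0.1763 - 0.4938i)|111⟩

H⊗3 gives amp(|y⟩) = (1/2√2) Σ_x (−1)^(x·y) amp(|x⟩), where x·y is the number of positions in which both x and y have a 1.
|000⟩: (0.2138i - 0.5369i + 0.4987 + 0.646i)/(2√2) = (0.1763 + 0.1142i)
|001⟩: (-0.2138i + 0.5369i + 0.4987 - 0.646i)/(2√2) = (0.1763 - 0.1142i)
|010⟩: (0.2138i + 0.5369i - 0.4987 - 0.646i)/(2√2) = (-0.1763 + 0.03702i)
|011⟩: (-0.2138i - 0.5369i - 0.4987 + 0.646i)/(2√2) = (-0.1763 - 0.03702i)
|100⟩: (0.2138i - 0.5369i - 0.4987 - 0.646i)/(2√2) = (-0.1763 - 0.3426i)
|101⟩: (-0.2138i + 0.5369i - 0.4987 + 0.646i)/(2√2) = (-0.1763 + 0.3426i)
|110⟩: (0.2138i + 0.5369i + 0.4987 + 0.646i)/(2√2) = (0.1763 + 0.4938i)
|111⟩: (-0.2138i - 0.5369i + 0.4987 - 0.646i)/(2√2) = (0.1763 - 0.4938i)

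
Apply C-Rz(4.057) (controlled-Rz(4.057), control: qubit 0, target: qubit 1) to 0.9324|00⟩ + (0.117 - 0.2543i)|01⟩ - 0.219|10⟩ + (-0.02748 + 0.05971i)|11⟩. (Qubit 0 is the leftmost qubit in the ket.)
0.9324|00⟩ + (0.117 - 0.2543i)|01⟩ + (0.09677 + 0.1965i)|10⟩ + (-0.04142 - 0.05104i)|11⟩

C-Rz(4.057) leaves the control-|0⟩ kets |00⟩, |01⟩ unchanged and applies Rz(4.057) to qubit 1 on the control-|1⟩ pair (|10⟩, |11⟩).
Rz(4.057) = [[e^(−iθ/2), 0], [0, e^(iθ/2)]] with e^(±iθ/2) = cos(θ/2) ± i·sin(θ/2); θ = 4.057, cos(θ/2) ≈ -0.441889, sin(θ/2) ≈ 0.89707.
With a = amp(|10⟩) = -0.219 and b = amp(|11⟩) = (-0.02748 + 0.05971i):
new amp(|10⟩) = (-0.441889 - 0.89707i)·a = (0.09677 + 0.1965i)
new amp(|11⟩) = (-0.441889 + 0.89707i)·b = (-0.04142 - 0.05104i)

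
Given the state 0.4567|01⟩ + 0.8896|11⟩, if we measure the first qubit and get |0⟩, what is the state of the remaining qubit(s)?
|1⟩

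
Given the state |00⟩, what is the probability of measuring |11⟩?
0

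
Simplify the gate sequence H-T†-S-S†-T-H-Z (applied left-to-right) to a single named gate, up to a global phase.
Z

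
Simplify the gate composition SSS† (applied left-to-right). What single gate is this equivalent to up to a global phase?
S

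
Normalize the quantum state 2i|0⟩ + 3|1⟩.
0.5547i|0⟩ + 0.8321|1⟩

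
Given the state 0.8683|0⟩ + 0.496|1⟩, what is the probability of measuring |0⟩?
0.7539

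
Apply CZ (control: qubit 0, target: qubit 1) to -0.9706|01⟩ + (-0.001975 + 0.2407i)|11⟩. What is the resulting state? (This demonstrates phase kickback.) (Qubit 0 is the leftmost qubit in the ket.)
-0.9706|01⟩ + (0.001975 - 0.2407i)|11⟩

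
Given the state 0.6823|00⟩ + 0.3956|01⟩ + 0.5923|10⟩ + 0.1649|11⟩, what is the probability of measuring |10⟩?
0.3508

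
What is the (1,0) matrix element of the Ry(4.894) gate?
0.6401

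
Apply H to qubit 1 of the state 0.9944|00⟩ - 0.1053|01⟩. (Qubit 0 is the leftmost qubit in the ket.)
0.6287|00⟩ + 0.7776|01⟩

H on qubit 1 mixes each pair of kets that differ only in qubit 1: amplitudes (a, b) of (|…0…⟩, |…1…⟩) become ((a + b)/√2, (a − b)/√2). Kets absent from the input have amplitude 0.
(|00⟩, |01⟩): (a, b) = (0.9944, -0.1053) → (0.6287, 0.7776)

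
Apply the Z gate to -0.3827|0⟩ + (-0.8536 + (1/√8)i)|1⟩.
-0.3827|0⟩ + (0.8536 - (1/√8)i)|1⟩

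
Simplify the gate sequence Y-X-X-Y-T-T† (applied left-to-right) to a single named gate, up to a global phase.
I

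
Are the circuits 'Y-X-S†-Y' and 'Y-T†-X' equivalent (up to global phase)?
No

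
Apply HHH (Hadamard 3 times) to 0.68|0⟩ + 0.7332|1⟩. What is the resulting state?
0.9993|0⟩ - 0.03762|1⟩

H² = I, so H^3 = H: a single Hadamard. With (a, b) = (0.68, 0.7332), H gives ((a + b)/√2, (a − b)/√2) = (0.9993, -0.03762).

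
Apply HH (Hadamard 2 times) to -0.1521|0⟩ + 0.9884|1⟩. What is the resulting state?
-0.1521|0⟩ + 0.9884|1⟩

H² = I, so an even number of Hadamards cancels: H^2 = I and the state is unchanged.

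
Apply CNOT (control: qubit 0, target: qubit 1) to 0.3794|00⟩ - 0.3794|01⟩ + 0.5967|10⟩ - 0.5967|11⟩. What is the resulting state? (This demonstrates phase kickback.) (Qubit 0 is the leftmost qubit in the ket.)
0.3794|00⟩ - 0.3794|01⟩ - 0.5967|10⟩ + 0.5967|11⟩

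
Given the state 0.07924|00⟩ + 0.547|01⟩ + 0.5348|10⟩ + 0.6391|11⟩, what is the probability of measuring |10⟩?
0.286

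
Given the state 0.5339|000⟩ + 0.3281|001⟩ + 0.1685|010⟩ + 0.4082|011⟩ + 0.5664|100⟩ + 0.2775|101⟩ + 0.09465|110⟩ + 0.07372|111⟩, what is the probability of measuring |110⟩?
0.008959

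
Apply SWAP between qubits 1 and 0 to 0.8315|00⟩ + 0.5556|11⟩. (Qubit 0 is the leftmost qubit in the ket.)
0.8315|00⟩ + 0.5556|11⟩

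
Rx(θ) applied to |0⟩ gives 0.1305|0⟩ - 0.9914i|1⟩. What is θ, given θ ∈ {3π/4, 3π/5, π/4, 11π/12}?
11π/12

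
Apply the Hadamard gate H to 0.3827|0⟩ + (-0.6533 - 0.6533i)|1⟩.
(-0.1913 - 0.462i)|0⟩ + (0.7326 + 0.462i)|1⟩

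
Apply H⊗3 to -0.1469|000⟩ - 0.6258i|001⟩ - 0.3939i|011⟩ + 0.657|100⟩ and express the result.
(0.1803 - 0.3605i)|000⟩ + (0.1803 + 0.3605i)|001⟩ + (0.1803 - 0.08199i)|010⟩ + (0.1803 + 0.08199i)|011⟩ + (-0.2842 - 0.3605i)|100⟩ + (-0.2842 + 0.3605i)|101⟩ + (-0.2842 - 0.08199i)|110⟩ + (-0.2842 + 0.08199i)|111⟩

H⊗3 gives amp(|y⟩) = (1/2√2) Σ_x (−1)^(x·y) amp(|x⟩), where x·y is the number of positions in which both x and y have a 1.
|000⟩: (-0.1469 - 0.6258i - 0.3939i + 0.657)/(2√2) = (0.1803 - 0.3605i)
|001⟩: (-0.1469 + 0.6258i + 0.3939i + 0.657)/(2√2) = (0.1803 + 0.3605i)
|010⟩: (-0.1469 - 0.6258i + 0.3939i + 0.657)/(2√2) = (0.1803 - 0.08199i)
|011⟩: (-0.1469 + 0.6258i - 0.3939i + 0.657)/(2√2) = (0.1803 + 0.08199i)
|100⟩: (-0.1469 - 0.6258i - 0.3939i - 0.657)/(2√2) = (-0.2842 - 0.3605i)
|101⟩: (-0.1469 + 0.6258i + 0.3939i - 0.657)/(2√2) = (-0.2842 + 0.3605i)
|110⟩: (-0.1469 - 0.6258i + 0.3939i - 0.657)/(2√2) = (-0.2842 - 0.08199i)
|111⟩: (-0.1469 + 0.6258i - 0.3939i - 0.657)/(2√2) = (-0.2842 + 0.08199i)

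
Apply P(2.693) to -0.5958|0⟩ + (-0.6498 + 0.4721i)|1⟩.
-0.5958|0⟩ + (0.3808 - 0.7072i)|1⟩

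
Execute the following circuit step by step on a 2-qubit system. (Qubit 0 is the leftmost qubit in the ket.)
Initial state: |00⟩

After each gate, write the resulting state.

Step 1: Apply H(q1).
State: 1/√2|00⟩ + 1/√2|01⟩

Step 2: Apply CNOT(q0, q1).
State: 1/√2|00⟩ + 1/√2|01⟩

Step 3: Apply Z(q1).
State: 1/√2|00⟩ - 1/√2|01⟩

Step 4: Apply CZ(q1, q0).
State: 1/√2|00⟩ - 1/√2|01⟩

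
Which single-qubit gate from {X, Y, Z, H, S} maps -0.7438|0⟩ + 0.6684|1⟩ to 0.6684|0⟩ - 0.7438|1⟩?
X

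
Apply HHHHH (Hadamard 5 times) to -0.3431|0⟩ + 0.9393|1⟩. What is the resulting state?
0.4216|0⟩ - 0.9068|1⟩

H² = I, so H^5 = H: a single Hadamard. With (a, b) = (-0.3431, 0.9393), H gives ((a + b)/√2, (a − b)/√2) = (0.4216, -0.9068).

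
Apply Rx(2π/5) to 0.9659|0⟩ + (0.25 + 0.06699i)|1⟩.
(0.8208 - 0.1469i)|0⟩ + (0.2023 - 0.5135i)|1⟩

Rx(2π/5) = [[cos(θ/2), −i·sin(θ/2)], [−i·sin(θ/2), cos(θ/2)]]; θ = 2π/5, cos(θ/2) ≈ 0.809017, sin(θ/2) ≈ 0.587785.
With a = amp(|0⟩) = 0.9659 and b = amp(|1⟩) = (0.25 + 0.06699i):
new amp(|0⟩) = (0.809017)·a + (-0.587785i)·b = (0.8208 - 0.1469i)
new amp(|1⟩) = (-0.587785i)·a + (0.809017)·b = (0.2023 - 0.5135i)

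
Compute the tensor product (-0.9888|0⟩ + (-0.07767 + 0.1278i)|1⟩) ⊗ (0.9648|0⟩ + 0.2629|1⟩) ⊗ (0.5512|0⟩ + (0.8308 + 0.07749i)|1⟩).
-0.5258|000⟩ + (-0.7926 - 0.07393i)|001⟩ - 0.1433|010⟩ + (-0.216 - 0.02014i)|011⟩ + (-0.0413 + 0.06796i)|100⟩ + (-0.07181 + 0.09663i)|101⟩ + (-0.01126 + 0.01852i)|110⟩ + (-0.01957 + 0.02633i)|111⟩

amp(|b₁b₂…⟩) = product of the factor amplitudes for bits b₁, b₂, …; only kets whose every factor amplitude is nonzero survive.
|000⟩: (-0.9888)(0.9648)(0.5512) = -0.5258
|001⟩: (-0.9888)(0.9648)(0.8308 + 0.07749i) = (-0.7926 - 0.07393i)
|010⟩: (-0.9888)(0.2629)(0.5512) = -0.1433
|011⟩: (-0.9888)(0.2629)(0.8308 + 0.07749i) = (-0.216 - 0.02014i)
|100⟩: (-0.07767 + 0.1278i)(0.9648)(0.5512) = (-0.0413 + 0.06796i)
|101⟩: (-0.07767 + 0.1278i)(0.9648)(0.8308 + 0.07749i) = (-0.07181 + 0.09663i)
|110⟩: (-0.07767 + 0.1278i)(0.2629)(0.5512) = (-0.01126 + 0.01852i)
|111⟩: (-0.07767 + 0.1278i)(0.2629)(0.8308 + 0.07749i) = (-0.01957 + 0.02633i)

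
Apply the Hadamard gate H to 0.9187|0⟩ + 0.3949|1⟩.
0.9289|0⟩ + 0.3704|1⟩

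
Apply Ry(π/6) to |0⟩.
0.9659|0⟩ + 0.2588|1⟩

Ry(π/6) = [[cos(θ/2), −sin(θ/2)], [sin(θ/2), cos(θ/2)]]; θ = π/6, cos(θ/2) ≈ 0.965926, sin(θ/2) ≈ 0.258819.
With a = amp(|0⟩) = 1 and b = amp(|1⟩) = 0:
new amp(|0⟩) = (0.965926)·a + (-0.258819)·b = 0.9659
new amp(|1⟩) = (0.258819)·a + (0.965926)·b = 0.2588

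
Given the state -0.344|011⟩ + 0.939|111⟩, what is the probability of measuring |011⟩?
0.1183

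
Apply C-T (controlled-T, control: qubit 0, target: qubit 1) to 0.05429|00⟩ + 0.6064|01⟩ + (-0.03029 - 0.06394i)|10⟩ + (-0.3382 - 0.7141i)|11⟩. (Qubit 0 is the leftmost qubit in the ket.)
0.05429|00⟩ + 0.6064|01⟩ + (-0.03029 - 0.06394i)|10⟩ + (0.2658 - 0.7441i)|11⟩

C-T leaves the control-|0⟩ kets |00⟩, |01⟩ unchanged and applies T to qubit 1 on the control-|1⟩ pair (|10⟩, |11⟩).
T = [[1, 0], [0, (1/√2 + (1/√2)i)]].
With a = amp(|10⟩) = (-0.03029 - 0.06394i) and b = amp(|11⟩) = (-0.3382 - 0.7141i):
new amp(|10⟩) = (1)·a = (-0.03029 - 0.06394i)
new amp(|11⟩) = (1/√2 + (1/√2)i)·b = (0.2658 - 0.7441i)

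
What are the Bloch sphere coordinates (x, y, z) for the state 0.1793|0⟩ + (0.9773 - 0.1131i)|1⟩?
(0.3505, -0.04056, -0.9358)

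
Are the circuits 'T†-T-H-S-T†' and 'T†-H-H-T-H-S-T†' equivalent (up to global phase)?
Yes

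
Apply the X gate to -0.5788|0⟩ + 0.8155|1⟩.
0.8155|0⟩ - 0.5788|1⟩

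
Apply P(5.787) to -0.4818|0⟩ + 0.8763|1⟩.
-0.4818|0⟩ + (0.7706 - 0.4172i)|1⟩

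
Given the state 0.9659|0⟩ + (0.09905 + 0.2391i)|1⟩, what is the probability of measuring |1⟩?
0.06698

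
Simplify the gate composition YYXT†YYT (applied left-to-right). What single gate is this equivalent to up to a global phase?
X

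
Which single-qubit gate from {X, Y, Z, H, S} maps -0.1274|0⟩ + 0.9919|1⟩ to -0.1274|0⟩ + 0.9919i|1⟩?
S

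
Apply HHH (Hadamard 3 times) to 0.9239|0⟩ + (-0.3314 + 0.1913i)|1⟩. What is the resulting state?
(0.419 + 0.1353i)|0⟩ + (0.8876 - 0.1353i)|1⟩

H² = I, so H^3 = H: a single Hadamard. With (a, b) = (0.9239, (-0.3314 + 0.1913i)), H gives ((a + b)/√2, (a − b)/√2) = ((0.419 + 0.1353i), (0.8876 - 0.1353i)).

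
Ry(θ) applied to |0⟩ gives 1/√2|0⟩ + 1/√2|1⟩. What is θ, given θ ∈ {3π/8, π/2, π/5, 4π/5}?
π/2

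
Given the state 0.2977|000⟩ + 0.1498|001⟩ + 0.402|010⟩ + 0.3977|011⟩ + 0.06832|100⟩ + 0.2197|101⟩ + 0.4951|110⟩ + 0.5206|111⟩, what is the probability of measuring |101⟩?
0.04827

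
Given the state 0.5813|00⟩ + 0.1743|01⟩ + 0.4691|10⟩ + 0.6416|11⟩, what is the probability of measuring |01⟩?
0.03038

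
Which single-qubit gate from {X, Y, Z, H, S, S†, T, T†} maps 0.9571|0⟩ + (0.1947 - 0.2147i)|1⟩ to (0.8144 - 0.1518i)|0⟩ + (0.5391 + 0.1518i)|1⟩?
H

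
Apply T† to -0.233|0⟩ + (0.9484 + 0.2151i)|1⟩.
-0.233|0⟩ + (0.8227 - 0.5185i)|1⟩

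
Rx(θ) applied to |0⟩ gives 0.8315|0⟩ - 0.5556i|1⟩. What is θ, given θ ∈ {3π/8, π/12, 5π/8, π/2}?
3π/8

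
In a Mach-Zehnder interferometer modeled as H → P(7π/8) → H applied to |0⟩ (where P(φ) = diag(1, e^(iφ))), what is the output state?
(0.03806 + 0.1913i)|0⟩ + (0.9619 - 0.1913i)|1⟩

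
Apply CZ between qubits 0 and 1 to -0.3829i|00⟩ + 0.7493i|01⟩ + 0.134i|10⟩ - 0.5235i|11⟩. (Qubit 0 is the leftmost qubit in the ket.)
-0.3829i|00⟩ + 0.7493i|01⟩ + 0.134i|10⟩ + 0.5235i|11⟩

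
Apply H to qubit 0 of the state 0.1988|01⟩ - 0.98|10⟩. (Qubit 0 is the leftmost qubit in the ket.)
-0.693|00⟩ + 0.1406|01⟩ + 0.693|10⟩ + 0.1406|11⟩

H on qubit 0 mixes each pair of kets that differ only in qubit 0: amplitudes (a, b) of (|…0…⟩, |…1…⟩) become ((a + b)/√2, (a − b)/√2). Kets absent from the input have amplitude 0.
(|00⟩, |10⟩): (a, b) = (0, -0.98) → (-0.693, 0.693)
(|01⟩, |11⟩): (a, b) = (0.1988, 0) → (0.1406, 0.1406)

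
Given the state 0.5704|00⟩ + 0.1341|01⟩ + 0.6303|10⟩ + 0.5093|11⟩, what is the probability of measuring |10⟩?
0.3973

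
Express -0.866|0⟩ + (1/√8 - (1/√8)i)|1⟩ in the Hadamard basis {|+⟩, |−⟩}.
(-0.3624 - 0.25i)|+⟩ + (-0.8624 + 0.25i)|−⟩

With |ψ⟩ = α|0⟩ + β|1⟩, the Hadamard-basis coefficients are ⟨+|ψ⟩ = (α + β)/√2 and ⟨−|ψ⟩ = (α − β)/√2.
Here α = -0.866, β = (1/√8 - (1/√8)i): (α + β)/√2 = (-0.3624 - 0.25i), (α − β)/√2 = (-0.8624 + 0.25i).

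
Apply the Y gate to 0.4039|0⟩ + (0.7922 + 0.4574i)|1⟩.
(0.4574 - 0.7922i)|0⟩ + 0.4039i|1⟩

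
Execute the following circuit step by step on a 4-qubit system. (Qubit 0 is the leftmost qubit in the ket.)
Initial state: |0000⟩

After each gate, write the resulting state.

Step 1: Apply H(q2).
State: 1/√2|0000⟩ + 1/√2|0010⟩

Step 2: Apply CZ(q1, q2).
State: 1/√2|0000⟩ + 1/√2|0010⟩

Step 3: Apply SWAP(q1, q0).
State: 1/√2|0000⟩ + 1/√2|0010⟩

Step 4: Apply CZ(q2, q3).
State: 1/√2|0000⟩ + 1/√2|0010⟩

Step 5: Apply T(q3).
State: 1/√2|0000⟩ + 1/√2|0010⟩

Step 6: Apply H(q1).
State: 1/2|0000⟩ + 1/2|0010⟩ + 1/2|0100⟩ + 1/2|0110⟩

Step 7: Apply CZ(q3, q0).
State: 1/2|0000⟩ + 1/2|0010⟩ + 1/2|0100⟩ + 1/2|0110⟩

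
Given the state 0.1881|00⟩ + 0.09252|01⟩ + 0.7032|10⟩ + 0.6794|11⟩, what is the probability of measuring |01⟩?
0.00856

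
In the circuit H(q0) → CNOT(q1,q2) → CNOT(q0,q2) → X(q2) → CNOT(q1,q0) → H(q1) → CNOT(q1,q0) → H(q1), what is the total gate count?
8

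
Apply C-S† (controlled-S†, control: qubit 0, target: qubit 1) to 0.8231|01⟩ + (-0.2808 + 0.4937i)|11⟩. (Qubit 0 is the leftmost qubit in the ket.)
0.8231|01⟩ + (0.4937 + 0.2808i)|11⟩

C-S† leaves the control-|0⟩ kets |00⟩, |01⟩ unchanged and applies S† to qubit 1 on the control-|1⟩ pair (|10⟩, |11⟩).
S† = [[1, 0], [0, -i]].
With a = amp(|10⟩) = 0 and b = amp(|11⟩) = (-0.2808 + 0.4937i):
new amp(|10⟩) = (1)·a = 0
new amp(|11⟩) = (-i)·b = (0.4937 + 0.2808i)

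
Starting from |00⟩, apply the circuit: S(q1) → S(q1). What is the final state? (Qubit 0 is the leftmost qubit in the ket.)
|00⟩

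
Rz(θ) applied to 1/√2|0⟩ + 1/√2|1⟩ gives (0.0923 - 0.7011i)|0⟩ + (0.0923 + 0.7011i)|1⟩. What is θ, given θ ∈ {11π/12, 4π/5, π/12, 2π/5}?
11π/12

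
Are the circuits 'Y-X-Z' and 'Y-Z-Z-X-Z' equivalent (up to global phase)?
Yes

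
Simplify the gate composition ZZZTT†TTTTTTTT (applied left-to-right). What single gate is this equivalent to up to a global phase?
Z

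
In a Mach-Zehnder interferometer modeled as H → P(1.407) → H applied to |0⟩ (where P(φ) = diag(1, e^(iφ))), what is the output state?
(0.5815 + 0.4933i)|0⟩ + (0.4185 - 0.4933i)|1⟩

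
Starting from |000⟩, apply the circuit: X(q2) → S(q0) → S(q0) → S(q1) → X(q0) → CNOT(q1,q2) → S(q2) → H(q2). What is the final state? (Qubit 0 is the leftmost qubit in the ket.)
(1/√2)i|100⟩ - (1/√2)i|101⟩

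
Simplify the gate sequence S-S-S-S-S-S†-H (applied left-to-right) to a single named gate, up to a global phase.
H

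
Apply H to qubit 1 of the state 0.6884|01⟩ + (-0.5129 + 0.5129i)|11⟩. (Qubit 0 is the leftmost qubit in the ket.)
0.4868|00⟩ - 0.4868|01⟩ + (-0.3627 + 0.3627i)|10⟩ + (0.3627 - 0.3627i)|11⟩

H on qubit 1 mixes each pair of kets that differ only in qubit 1: amplitudes (a, b) of (|…0…⟩, |…1…⟩) become ((a + b)/√2, (a − b)/√2). Kets absent from the input have amplitude 0.
(|00⟩, |01⟩): (a, b) = (0, 0.6884) → (0.4868, -0.4868)
(|10⟩, |11⟩): (a, b) = (0, (-0.5129 + 0.5129i)) → ((-0.3627 + 0.3627i), (0.3627 - 0.3627i))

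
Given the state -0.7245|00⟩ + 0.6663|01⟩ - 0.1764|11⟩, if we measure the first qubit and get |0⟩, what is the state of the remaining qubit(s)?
-0.7361|0⟩ + 0.6769|1⟩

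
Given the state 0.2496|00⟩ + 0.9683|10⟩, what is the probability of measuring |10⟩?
0.9376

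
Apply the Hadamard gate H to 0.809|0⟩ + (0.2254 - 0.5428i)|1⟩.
(0.7314 - 0.3838i)|0⟩ + (0.4127 + 0.3838i)|1⟩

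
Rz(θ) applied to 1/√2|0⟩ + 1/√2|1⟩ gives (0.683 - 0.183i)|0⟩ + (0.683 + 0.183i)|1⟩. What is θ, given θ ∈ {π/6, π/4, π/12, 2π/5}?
π/6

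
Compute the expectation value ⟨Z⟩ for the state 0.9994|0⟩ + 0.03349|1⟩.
0.9977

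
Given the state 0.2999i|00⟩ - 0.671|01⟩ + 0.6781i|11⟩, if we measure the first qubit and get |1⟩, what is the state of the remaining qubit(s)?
i|1⟩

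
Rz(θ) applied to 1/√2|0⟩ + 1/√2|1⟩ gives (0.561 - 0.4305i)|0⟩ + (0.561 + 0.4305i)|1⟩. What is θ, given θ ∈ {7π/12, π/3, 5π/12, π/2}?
5π/12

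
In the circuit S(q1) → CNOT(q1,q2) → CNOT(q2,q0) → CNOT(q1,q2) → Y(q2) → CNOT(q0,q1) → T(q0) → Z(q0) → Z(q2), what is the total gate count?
9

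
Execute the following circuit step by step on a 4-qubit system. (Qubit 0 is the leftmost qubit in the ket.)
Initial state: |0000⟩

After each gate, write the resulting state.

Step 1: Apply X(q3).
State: |0001⟩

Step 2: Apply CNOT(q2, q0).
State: |0001⟩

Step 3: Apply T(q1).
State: |0001⟩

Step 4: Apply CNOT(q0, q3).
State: |0001⟩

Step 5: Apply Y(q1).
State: i|0101⟩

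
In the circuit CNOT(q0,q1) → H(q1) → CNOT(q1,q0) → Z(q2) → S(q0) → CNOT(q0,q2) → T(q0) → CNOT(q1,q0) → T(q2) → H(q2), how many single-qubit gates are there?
6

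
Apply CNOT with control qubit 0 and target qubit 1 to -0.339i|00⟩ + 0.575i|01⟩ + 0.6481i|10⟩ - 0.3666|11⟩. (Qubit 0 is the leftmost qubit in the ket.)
-0.339i|00⟩ + 0.575i|01⟩ - 0.3666|10⟩ + 0.6481i|11⟩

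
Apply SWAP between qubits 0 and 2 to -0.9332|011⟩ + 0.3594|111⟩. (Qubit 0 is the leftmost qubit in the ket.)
-0.9332|110⟩ + 0.3594|111⟩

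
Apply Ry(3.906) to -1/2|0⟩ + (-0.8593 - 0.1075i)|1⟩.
(0.9838 + 0.09974i)|0⟩ + (-0.1434 + 0.04009i)|1⟩

Ry(3.906) = [[cos(θ/2), −sin(θ/2)], [sin(θ/2), cos(θ/2)]]; θ = 3.906, cos(θ/2) ≈ -0.372966, sin(θ/2) ≈ 0.927845.
With a = amp(|0⟩) = -1/2 and b = amp(|1⟩) = (-0.8593 - 0.1075i):
new amp(|0⟩) = (-0.372966)·a + (-0.927845)·b = (0.9838 + 0.09974i)
new amp(|1⟩) = (0.927845)·a + (-0.372966)·b = (-0.1434 + 0.04009i)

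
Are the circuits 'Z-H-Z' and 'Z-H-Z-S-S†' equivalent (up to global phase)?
Yes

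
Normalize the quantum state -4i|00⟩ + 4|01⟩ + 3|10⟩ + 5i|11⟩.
-0.4924i|00⟩ + 0.4924|01⟩ + 0.3693|10⟩ + 0.6155i|11⟩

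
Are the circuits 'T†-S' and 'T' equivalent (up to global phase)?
Yes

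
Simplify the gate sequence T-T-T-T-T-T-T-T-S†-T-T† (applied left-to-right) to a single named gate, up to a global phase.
S†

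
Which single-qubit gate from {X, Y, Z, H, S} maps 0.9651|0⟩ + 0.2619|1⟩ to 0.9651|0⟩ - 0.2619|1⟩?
Z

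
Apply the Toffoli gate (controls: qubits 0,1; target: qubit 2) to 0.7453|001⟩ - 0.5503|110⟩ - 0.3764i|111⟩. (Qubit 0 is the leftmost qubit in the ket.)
0.7453|001⟩ - 0.3764i|110⟩ - 0.5503|111⟩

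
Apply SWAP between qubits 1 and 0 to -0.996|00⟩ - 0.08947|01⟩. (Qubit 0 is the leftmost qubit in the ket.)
-0.996|00⟩ - 0.08947|10⟩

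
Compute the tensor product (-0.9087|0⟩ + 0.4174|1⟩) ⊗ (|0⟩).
-0.9087|00⟩ + 0.4174|10⟩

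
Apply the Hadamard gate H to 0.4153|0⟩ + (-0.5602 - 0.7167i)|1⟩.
(-0.1025 - 0.5068i)|0⟩ + (0.6898 + 0.5068i)|1⟩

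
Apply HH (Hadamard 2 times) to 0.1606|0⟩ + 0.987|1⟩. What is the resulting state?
0.1606|0⟩ + 0.987|1⟩

H² = I, so an even number of Hadamards cancels: H^2 = I and the state is unchanged.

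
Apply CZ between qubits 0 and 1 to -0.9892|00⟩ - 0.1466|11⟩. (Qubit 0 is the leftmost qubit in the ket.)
-0.9892|00⟩ + 0.1466|11⟩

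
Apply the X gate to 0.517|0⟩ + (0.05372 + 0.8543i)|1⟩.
(0.05372 + 0.8543i)|0⟩ + 0.517|1⟩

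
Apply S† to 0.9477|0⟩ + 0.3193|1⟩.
0.9477|0⟩ - 0.3193i|1⟩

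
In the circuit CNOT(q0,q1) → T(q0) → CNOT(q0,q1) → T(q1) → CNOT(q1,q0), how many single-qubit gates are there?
2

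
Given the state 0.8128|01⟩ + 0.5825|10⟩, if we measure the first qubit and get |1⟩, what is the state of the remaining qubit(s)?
|0⟩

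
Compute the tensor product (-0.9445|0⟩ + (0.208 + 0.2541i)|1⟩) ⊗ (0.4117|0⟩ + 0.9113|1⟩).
-0.3889|00⟩ - 0.8607|01⟩ + (0.08563 + 0.1046i)|10⟩ + (0.1896 + 0.2316i)|11⟩

amp(|b₁b₂…⟩) = product of the factor amplitudes for bits b₁, b₂, …; only kets whose every factor amplitude is nonzero survive.
|00⟩: (-0.9445)(0.4117) = -0.3889
|01⟩: (-0.9445)(0.9113) = -0.8607
|10⟩: (0.208 + 0.2541i)(0.4117) = (0.08563 + 0.1046i)
|11⟩: (0.208 + 0.2541i)(0.9113) = (0.1896 + 0.2316i)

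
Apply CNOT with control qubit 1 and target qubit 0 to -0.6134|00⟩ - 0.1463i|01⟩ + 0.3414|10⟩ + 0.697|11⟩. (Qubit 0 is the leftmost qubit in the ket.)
-0.6134|00⟩ + 0.697|01⟩ + 0.3414|10⟩ - 0.1463i|11⟩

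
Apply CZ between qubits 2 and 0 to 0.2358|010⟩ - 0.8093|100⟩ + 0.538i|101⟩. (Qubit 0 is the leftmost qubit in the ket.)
0.2358|010⟩ - 0.8093|100⟩ - 0.538i|101⟩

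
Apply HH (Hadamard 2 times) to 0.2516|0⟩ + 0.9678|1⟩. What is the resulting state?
0.2516|0⟩ + 0.9678|1⟩

H² = I, so an even number of Hadamards cancels: H^2 = I and the state is unchanged.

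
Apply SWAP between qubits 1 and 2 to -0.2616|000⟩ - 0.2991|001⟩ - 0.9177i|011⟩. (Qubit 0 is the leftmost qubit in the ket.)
-0.2616|000⟩ - 0.2991|010⟩ - 0.9177i|011⟩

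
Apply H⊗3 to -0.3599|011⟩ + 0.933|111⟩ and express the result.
0.2026|000⟩ - 0.2026|001⟩ - 0.2026|010⟩ + 0.2026|011⟩ - 0.4571|100⟩ + 0.4571|101⟩ + 0.4571|110⟩ - 0.4571|111⟩

H⊗3 gives amp(|y⟩) = (1/2√2) Σ_x (−1)^(x·y) amp(|x⟩), where x·y is the number of positions in which both x and y have a 1.
|000⟩: (-0.3599 + 0.933)/(2√2) = 0.2026
|001⟩: (0.3599 - 0.933)/(2√2) = -0.2026
|010⟩: (0.3599 - 0.933)/(2√2) = -0.2026
|011⟩: (-0.3599 + 0.933)/(2√2) = 0.2026
|100⟩: (-0.3599 - 0.933)/(2√2) = -0.4571
|101⟩: (0.3599 + 0.933)/(2√2) = 0.4571
|110⟩: (0.3599 + 0.933)/(2√2) = 0.4571
|111⟩: (-0.3599 - 0.933)/(2√2) = -0.4571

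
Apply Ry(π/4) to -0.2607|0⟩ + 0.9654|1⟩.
-0.6103|0⟩ + 0.7921|1⟩

Ry(π/4) = [[cos(θ/2), −sin(θ/2)], [sin(θ/2), cos(θ/2)]]; θ = π/4, cos(θ/2) ≈ 0.92388, sin(θ/2) ≈ 0.382683.
With a = amp(|0⟩) = -0.2607 and b = amp(|1⟩) = 0.9654:
new amp(|0⟩) = (0.92388)·a + (-0.382683)·b = -0.6103
new amp(|1⟩) = (0.382683)·a + (0.92388)·b = 0.7921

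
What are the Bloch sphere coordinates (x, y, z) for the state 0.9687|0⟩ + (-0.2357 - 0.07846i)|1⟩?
(-0.4566, -0.152, 0.8767)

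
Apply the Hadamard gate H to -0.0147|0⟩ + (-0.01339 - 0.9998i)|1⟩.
(-0.01986 - 0.707i)|0⟩ + (-0.0009263 + 0.707i)|1⟩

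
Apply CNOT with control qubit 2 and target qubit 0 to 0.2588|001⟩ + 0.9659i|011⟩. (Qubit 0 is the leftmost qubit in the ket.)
0.2588|101⟩ + 0.9659i|111⟩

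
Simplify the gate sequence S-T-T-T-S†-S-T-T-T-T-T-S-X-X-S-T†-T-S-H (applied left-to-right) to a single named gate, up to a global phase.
H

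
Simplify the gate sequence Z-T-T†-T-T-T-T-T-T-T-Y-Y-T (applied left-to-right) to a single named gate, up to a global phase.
Z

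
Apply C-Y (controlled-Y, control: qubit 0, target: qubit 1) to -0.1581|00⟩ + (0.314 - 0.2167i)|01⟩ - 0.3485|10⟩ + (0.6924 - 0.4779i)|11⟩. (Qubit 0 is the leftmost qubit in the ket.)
-0.1581|00⟩ + (0.314 - 0.2167i)|01⟩ + (-0.4779 - 0.6924i)|10⟩ - 0.3485i|11⟩

C-Y leaves the control-|0⟩ kets |00⟩, |01⟩ unchanged and applies Y to qubit 1 on the control-|1⟩ pair (|10⟩, |11⟩).
Y = [[0, -i], [i, 0]].
With a = amp(|10⟩) = -0.3485 and b = amp(|11⟩) = (0.6924 - 0.4779i):
new amp(|10⟩) = (-i)·b = (-0.4779 - 0.6924i)
new amp(|11⟩) = (i)·a = -0.3485i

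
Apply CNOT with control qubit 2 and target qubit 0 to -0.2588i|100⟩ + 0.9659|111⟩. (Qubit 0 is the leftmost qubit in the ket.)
0.9659|011⟩ - 0.2588i|100⟩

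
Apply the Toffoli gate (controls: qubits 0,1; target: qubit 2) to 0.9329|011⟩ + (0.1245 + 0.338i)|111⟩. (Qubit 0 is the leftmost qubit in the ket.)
0.9329|011⟩ + (0.1245 + 0.338i)|110⟩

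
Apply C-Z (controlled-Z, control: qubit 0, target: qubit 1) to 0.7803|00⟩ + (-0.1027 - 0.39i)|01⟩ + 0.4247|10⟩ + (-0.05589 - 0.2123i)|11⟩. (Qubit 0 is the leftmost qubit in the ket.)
0.7803|00⟩ + (-0.1027 - 0.39i)|01⟩ + 0.4247|10⟩ + (0.05589 + 0.2123i)|11⟩

C-Z leaves the control-|0⟩ kets |00⟩, |01⟩ unchanged and applies Z to qubit 1 on the control-|1⟩ pair (|10⟩, |11⟩).
Z = [[1, 0], [0, -1]].
With a = amp(|10⟩) = 0.4247 and b = amp(|11⟩) = (-0.05589 - 0.2123i):
new amp(|10⟩) = (1)·a = 0.4247
new amp(|11⟩) = (-1)·b = (0.05589 + 0.2123i)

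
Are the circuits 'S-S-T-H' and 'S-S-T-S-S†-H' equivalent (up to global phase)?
Yes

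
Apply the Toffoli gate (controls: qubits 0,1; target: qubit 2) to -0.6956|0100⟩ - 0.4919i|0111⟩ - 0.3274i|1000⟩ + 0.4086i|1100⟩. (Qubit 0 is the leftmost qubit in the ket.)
-0.6956|0100⟩ - 0.4919i|0111⟩ - 0.3274i|1000⟩ + 0.4086i|1110⟩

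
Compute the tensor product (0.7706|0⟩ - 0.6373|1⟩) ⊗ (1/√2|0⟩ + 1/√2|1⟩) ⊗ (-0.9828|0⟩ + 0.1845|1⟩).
-0.5355|000⟩ + 0.1005|001⟩ - 0.5355|010⟩ + 0.1005|011⟩ + 0.4429|100⟩ - 0.08314|101⟩ + 0.4429|110⟩ - 0.08314|111⟩

amp(|b₁b₂…⟩) = product of the factor amplitudes for bits b₁, b₂, …; only kets whose every factor amplitude is nonzero survive.
|000⟩: (0.7706)(1/√2)(-0.9828) = -0.5355
|001⟩: (0.7706)(1/√2)(0.1845) = 0.1005
|010⟩: (0.7706)(1/√2)(-0.9828) = -0.5355
|011⟩: (0.7706)(1/√2)(0.1845) = 0.1005
|100⟩: (-0.6373)(1/√2)(-0.9828) = 0.4429
|101⟩: (-0.6373)(1/√2)(0.1845) = -0.08314
|110⟩: (-0.6373)(1/√2)(-0.9828) = 0.4429
|111⟩: (-0.6373)(1/√2)(0.1845) = -0.08314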